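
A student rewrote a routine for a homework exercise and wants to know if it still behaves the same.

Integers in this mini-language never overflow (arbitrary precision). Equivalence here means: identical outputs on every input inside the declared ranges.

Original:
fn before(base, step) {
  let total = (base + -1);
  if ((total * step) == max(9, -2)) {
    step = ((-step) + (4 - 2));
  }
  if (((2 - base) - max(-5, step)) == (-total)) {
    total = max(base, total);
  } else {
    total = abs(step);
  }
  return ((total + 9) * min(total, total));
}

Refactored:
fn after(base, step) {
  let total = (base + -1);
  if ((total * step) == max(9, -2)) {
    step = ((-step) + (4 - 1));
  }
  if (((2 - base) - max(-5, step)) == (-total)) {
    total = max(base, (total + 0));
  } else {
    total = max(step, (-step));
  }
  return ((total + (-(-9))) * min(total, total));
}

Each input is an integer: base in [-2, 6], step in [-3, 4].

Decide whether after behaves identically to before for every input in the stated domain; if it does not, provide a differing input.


Take base=-2, step=-3.
before: total = -3; ((total * step) == max(9, -2)) -> true; step = 5; (((2 - base) - max(-5, step)) == (-total)) -> false; total = 5; return 70
after: total = -3; ((total * step) == max(9, -2)) -> true; step = 6; (((2 - base) - max(-5, step)) == (-total)) -> false; total = 6; return 90
70 vs 90 — the two versions disagree here.
verdict: not equivalent; witness: base=-2, step=-3


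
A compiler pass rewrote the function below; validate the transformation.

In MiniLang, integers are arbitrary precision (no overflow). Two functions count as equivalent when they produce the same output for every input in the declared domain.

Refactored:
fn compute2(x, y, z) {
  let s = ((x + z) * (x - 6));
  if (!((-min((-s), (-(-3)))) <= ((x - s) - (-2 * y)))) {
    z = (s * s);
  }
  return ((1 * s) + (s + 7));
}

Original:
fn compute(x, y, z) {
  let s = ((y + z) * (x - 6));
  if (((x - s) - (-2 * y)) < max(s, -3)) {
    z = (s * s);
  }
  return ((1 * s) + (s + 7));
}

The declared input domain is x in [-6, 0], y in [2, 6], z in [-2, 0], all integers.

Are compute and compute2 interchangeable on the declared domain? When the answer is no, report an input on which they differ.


There is a counterexample at x=-6, y=2, z=-2: 7 on one side, 199 on the other.
compute: s becomes 0; next (((x - s) - (-2 * y)) < max(s, -3)) evaluates to true; next z becomes 0; next final value 7
compute2: s becomes 96; next (!((-min((-s), (-(-3)))) <= ((x - s) - (-2 * y)))) evaluates to true; next z becomes 9216; next final value 199
verdict: not equivalent; witness: x=-6, y=2, z=-2


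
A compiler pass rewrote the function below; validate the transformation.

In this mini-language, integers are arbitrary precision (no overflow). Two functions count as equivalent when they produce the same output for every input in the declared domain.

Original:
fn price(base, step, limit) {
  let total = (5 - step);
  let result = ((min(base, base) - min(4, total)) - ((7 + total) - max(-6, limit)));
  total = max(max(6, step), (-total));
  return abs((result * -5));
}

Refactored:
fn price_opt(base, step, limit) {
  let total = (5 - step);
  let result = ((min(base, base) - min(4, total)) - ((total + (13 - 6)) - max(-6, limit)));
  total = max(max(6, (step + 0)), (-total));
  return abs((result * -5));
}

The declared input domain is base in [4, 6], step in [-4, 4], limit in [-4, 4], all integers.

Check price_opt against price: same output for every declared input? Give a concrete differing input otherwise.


Equivalent — the differences include arithmetic usage differs, constant usage differs, yet no declared input distinguishes the two.
Tracing base=5, step=-3, limit=2: price: total becomes 8; next result becomes -12; next total becomes 6; next final value 60 | price_opt: total becomes 8; next result becomes -12; next total becomes 6; next final value 60 — matching result 60.
Every one of the 243 inputs gives matching results.
verdict: equivalent


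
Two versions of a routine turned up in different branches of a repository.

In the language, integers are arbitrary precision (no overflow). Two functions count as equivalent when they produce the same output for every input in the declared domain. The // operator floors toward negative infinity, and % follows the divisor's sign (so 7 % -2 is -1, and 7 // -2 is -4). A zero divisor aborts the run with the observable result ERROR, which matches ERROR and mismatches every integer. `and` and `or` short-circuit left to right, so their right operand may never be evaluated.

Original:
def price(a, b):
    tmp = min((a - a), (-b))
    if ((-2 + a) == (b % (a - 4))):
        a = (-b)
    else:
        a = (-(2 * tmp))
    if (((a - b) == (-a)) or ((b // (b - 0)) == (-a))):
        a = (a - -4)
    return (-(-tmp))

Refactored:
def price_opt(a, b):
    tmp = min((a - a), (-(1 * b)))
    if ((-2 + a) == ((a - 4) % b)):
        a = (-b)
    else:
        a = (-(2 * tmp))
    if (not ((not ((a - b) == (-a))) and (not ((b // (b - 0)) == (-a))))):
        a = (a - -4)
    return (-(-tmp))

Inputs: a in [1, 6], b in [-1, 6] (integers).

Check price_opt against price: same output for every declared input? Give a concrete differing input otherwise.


These are not equivalent — on a=1, b=0 the outputs split (0 vs ERROR).
price: tmp = 0; ((-2 + a) == (b % (a - 4))) -> false; a = 0; (((a - b) == (-a)) or ((b // (b - 0)) == (-a))) -> true; a = 4; return 0
price_opt: tmp = 0; division by zero -> ERROR
verdict: not equivalent; witness: a=1, b=0


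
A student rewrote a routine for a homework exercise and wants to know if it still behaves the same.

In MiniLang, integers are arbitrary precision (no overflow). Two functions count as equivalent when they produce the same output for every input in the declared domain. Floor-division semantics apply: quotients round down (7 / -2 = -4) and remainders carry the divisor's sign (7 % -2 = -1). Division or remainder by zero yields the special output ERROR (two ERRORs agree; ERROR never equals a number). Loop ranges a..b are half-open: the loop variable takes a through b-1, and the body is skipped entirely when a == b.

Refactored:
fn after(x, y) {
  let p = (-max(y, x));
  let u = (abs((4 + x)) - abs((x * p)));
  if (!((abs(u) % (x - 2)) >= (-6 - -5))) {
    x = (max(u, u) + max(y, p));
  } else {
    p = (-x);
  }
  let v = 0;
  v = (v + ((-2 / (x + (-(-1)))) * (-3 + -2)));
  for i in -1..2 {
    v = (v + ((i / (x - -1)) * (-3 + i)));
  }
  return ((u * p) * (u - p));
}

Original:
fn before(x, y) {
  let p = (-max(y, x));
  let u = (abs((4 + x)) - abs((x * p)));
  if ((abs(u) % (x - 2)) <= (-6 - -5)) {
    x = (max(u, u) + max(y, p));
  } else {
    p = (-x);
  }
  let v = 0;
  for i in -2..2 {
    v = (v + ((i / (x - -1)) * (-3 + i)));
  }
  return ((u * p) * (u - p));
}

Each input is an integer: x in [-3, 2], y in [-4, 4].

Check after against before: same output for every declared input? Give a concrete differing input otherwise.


Evaluate both at x=-1, y=-4.
before: p becomes 1; next u becomes 2; next ((abs(u) % (x - 2)) <= (-6 - -5)) evaluates to true; next x becomes 3; next v becomes 0; next at i=-2:; next v becomes 5; next at i=-1:; next v becomes 9; next at i=0:; next v becomes 9; next at i=1:; next v becomes 9; next final value 2
after: p becomes 1; next u becomes 2; next (!((abs(u) % (x - 2)) >= (-6 - -5))) evaluates to false; next p becomes 1; next v becomes 0; next hits division by zero so the output is ERROR
2 vs ERROR — the two versions disagree here.
verdict: not equivalent; witness: x=-1, y=-4


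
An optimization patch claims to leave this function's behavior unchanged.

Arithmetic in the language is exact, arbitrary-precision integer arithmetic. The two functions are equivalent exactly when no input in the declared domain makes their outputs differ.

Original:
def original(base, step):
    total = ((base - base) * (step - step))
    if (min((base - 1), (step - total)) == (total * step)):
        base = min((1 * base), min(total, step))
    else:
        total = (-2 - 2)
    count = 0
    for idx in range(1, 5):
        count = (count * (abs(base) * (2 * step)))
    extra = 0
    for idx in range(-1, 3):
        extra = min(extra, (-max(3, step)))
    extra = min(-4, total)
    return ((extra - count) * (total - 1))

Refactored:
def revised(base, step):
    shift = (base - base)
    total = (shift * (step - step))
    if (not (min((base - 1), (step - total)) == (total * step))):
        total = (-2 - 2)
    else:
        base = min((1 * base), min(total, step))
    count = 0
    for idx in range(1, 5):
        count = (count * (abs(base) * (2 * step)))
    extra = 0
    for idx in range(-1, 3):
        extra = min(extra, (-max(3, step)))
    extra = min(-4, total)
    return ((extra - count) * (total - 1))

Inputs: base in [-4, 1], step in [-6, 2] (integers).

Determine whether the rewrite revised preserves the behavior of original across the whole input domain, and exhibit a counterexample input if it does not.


Changes here: boolean connective usage differs; local variable names differ; statement counts differ; the full 54-point sweep finds no disagreement.
verdict: equivalent


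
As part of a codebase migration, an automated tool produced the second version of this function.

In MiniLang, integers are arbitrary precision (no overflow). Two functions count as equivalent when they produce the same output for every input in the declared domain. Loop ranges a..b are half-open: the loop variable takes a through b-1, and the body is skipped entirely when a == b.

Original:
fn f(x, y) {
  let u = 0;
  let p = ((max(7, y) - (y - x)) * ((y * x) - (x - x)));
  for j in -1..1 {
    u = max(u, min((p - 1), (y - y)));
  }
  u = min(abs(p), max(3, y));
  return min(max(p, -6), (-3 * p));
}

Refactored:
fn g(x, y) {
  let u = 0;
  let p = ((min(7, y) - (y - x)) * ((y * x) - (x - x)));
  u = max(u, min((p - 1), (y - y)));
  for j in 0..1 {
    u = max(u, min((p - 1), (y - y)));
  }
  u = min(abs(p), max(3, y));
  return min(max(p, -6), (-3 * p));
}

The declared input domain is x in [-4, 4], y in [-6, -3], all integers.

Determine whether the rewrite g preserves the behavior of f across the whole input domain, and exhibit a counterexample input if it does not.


The rewrite breaks on x=-4, y=-6, where the results are -648 and -6.
f: u := 0 | p := 216 | iter j=-1: | u := 0 | iter j=0: | u := 0 | u := 3 | result -648
g: u := 0 | p := -96 | u := 0 | iter j=0: | u := 0 | u := 3 | result -6
verdict: not equivalent; witness: x=-4, y=-6


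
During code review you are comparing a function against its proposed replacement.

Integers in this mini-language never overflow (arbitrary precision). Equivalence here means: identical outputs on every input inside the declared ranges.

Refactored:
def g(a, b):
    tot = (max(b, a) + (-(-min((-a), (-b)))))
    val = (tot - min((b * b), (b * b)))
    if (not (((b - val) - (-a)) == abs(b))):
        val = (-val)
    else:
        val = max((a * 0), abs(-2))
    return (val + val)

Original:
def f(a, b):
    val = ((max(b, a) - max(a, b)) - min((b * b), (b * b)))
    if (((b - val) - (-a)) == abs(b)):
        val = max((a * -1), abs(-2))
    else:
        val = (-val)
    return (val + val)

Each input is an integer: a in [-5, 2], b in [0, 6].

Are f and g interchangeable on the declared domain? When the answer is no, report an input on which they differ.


The rewrite breaks on a=-4, b=2, where the results are 8 and 4.
f: val becomes -4; next (((b - val) - (-a)) == abs(b)) evaluates to true; next val becomes 4; next final value 8
g: tot becomes 0; next val becomes -4; next (not (((b - val) - (-a)) == abs(b))) evaluates to false; next val becomes 2; next final value 4
verdict: not equivalent; witness: a=-4, b=2


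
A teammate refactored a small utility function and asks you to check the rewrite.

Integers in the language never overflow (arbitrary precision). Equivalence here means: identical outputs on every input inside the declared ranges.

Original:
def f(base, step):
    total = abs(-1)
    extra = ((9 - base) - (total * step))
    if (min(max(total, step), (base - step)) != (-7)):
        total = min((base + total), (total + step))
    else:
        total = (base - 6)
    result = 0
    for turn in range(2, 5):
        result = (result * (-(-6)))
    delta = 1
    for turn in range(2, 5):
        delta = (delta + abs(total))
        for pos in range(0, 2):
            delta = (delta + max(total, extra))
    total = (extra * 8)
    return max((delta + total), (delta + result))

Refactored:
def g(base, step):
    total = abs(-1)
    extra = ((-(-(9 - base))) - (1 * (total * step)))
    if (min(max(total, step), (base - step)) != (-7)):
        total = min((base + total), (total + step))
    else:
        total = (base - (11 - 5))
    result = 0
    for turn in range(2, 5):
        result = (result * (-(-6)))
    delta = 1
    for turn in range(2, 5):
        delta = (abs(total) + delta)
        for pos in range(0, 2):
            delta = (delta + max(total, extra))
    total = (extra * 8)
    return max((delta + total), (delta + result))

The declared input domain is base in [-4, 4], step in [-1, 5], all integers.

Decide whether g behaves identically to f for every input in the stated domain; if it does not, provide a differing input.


Differences: constant usage differs, arithmetic usage differs — yet all 63 inputs agree.
verdict: equivalent


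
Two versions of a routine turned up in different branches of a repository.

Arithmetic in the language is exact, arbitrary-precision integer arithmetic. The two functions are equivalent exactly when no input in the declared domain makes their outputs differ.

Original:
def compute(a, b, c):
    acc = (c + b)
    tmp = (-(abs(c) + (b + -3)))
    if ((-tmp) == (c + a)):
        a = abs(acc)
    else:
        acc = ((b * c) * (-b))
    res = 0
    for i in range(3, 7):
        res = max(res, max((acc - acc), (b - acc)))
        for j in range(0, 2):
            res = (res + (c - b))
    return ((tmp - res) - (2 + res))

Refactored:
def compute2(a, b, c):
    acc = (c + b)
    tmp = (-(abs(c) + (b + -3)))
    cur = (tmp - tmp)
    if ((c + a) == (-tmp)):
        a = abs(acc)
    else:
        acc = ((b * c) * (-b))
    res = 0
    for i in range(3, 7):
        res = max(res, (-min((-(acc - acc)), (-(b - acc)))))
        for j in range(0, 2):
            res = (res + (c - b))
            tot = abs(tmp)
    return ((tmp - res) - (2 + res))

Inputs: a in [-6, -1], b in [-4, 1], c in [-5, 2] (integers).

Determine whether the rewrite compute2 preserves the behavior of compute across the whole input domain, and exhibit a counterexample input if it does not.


Reading the diff, among the changes: statement counts differ; arithmetic usage differs; min/max/abs usage differs; local variable names differ.
As a probe, take a=-4, b=-2, c=1: compute runs acc := -1 | tmp := 4 | ((-tmp) == (c + a)): false | acc := -4 | res := 0 | iter i=3: | res := 2 | iter j=0: | res := 5 | iter j=1: | res := 8 | iter i=4: | res := 8 | iter j=0: | res := 11 | iter j=1: | res := 14 | iter i=5: | res := 14 | iter j=0: | res := 17 | iter j=1: | res := 20 | iter i=6: | res := 20 | iter j=0: | res := 23 | iter j=1: | res := 26 | result -50; compute2 runs acc := -1 | tmp := 4 | cur := 0 | ((c + a) == (-tmp)): false | acc := -4 | res := 0 | iter i=3: | res := 2 | iter j=0: | res := 5 | tot := 4 | iter j=1: | res := 8 | tot := 4 | iter i=4: | res := 8 | iter j=0: | res := 11 | tot := 4 | iter j=1: | res := 14 | tot := 4 | iter i=5: | res := 14 | iter j=0: | res := 17 | tot := 4 | iter j=1: | res := 20 | tot := 4 | iter i=6: | res := 20 | iter j=0: | res := 23 | tot := 4 | iter j=1: | res := 26 | tot := 4 | result -50; both end at -50.
Every one of the 288 inputs gives matching results.
verdict: equivalent


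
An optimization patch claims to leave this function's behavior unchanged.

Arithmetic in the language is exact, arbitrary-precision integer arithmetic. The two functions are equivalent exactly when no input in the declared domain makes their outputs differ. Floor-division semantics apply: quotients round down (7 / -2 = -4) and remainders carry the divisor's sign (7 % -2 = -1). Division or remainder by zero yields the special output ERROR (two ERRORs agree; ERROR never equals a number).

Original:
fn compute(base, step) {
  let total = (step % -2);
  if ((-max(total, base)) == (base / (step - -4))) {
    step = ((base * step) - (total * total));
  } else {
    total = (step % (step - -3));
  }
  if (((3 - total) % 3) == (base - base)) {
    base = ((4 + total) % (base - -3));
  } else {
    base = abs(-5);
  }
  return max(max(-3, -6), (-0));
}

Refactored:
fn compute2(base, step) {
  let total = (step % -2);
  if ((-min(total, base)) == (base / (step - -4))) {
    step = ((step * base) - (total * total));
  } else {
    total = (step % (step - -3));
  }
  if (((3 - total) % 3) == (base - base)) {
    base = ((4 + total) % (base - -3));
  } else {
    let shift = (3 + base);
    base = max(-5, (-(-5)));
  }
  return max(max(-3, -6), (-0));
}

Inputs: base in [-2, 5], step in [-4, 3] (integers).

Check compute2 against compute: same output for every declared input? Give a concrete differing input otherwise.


Consider the input base=0, step=-3.
compute: total=-1, then ((-max(total, base)) == (base / (step - -4))) is true, then step=-1, then (((3 - total) % 3) == (base - base)) is false, then base=5, then returns 0
compute2: total=-1, then ((-min(total, base)) == (base / (step - -4))) is false, then a zero divisor aborts: ERROR
0 != ERROR, so the rewrite changes behavior.
verdict: not equivalent; witness: base=0, step=-3


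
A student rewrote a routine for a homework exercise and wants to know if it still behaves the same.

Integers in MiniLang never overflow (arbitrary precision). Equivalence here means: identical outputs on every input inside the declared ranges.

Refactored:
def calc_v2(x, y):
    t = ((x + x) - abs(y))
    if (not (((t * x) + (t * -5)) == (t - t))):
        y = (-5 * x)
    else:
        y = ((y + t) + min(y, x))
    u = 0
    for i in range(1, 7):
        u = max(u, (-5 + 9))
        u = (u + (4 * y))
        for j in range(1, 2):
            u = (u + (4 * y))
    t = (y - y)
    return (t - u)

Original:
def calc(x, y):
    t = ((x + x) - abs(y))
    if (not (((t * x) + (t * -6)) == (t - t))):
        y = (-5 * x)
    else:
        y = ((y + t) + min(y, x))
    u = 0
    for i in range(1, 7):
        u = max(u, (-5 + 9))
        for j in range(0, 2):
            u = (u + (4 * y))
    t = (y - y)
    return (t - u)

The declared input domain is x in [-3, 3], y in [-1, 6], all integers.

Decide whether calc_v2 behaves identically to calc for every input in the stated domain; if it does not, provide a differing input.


Equivalent. The edit looks behavioral (`-6` became `-5`), but over these ranges it never changes the outcome.
Every one of the 56 inputs gives matching results.
Spot check at x=0, y=2 — calc: t = -2; (not (((t * x) + (t * -6)) == (t - t))) -> true; y = 0; u = 0; [i=1]; u = 4; [j=0]; u = 4; [j=1]; u = 4; [i=2]; u = 4; [j=0]; u = 4; [j=1]; u = 4; [i=3]; u = 4; [j=0]; u = 4; [j=1]; u = 4; [i=4]; u = 4; [j=0]; u = 4; [j=1]; u = 4; [i=5]; u = 4; [j=0]; u = 4; [j=1]; u = 4; [i=6]; u = 4; [j=0]; u = 4; [j=1]; u = 4; t = 0; return -4. calc_v2: t = -2; (not (((t * x) + (t * -5)) == (t - t))) -> true; y = 0; u = 0; [i=1]; u = 4; u = 4; [j=1]; u = 4; [i=2]; u = 4; u = 4; [j=1]; u = 4; [i=3]; u = 4; u = 4; [j=1]; u = 4; [i=4]; u = 4; u = 4; [j=1]; u = 4; [i=5]; u = 4; u = 4; [j=1]; u = 4; [i=6]; u = 4; u = 4; [j=1]; u = 4; t = 0; return -4. Both give -4.
verdict: equivalent


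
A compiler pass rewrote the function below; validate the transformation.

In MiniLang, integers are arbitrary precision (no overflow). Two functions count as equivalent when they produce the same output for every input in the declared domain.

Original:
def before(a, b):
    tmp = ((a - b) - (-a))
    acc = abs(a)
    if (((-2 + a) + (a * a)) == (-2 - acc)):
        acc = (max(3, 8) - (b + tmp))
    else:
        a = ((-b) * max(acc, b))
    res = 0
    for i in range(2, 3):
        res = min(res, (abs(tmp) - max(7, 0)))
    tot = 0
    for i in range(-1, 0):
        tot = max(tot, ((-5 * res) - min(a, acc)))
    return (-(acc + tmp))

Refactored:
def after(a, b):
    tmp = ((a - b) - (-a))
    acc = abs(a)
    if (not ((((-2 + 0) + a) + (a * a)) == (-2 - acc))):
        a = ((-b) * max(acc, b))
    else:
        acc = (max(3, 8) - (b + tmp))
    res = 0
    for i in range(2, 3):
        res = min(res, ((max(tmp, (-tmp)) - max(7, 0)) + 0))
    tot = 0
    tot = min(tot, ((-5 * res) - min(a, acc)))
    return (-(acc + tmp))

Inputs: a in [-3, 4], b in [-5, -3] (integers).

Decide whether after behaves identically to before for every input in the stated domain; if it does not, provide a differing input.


Although `max(tot, ((-5 * res) - min(a, acc)))` became `min(tot, ((-5 * res) - min(a, acc)))`, no input in the stated domain can expose it.
As a probe, take a=4, b=-4: before runs tmp := 12 | acc := 4 | (((-2 + a) + (a * a)) == (-2 - acc)): false | a := 16 | res := 0 | iter i=2: | res := 0 | tot := 0 | iter i=-1: | tot := 0 | result -16; after runs tmp := 12 | acc := 4 | (not ((((-2 + 0) + a) + (a * a)) == (-2 - acc))): true | a := 16 | res := 0 | iter i=2: | res := 0 | tot := 0 | tot := -4 | result -16; both end at -16.
Sweeping the whole domain (24 inputs) finds no disagreement.
verdict: equivalent


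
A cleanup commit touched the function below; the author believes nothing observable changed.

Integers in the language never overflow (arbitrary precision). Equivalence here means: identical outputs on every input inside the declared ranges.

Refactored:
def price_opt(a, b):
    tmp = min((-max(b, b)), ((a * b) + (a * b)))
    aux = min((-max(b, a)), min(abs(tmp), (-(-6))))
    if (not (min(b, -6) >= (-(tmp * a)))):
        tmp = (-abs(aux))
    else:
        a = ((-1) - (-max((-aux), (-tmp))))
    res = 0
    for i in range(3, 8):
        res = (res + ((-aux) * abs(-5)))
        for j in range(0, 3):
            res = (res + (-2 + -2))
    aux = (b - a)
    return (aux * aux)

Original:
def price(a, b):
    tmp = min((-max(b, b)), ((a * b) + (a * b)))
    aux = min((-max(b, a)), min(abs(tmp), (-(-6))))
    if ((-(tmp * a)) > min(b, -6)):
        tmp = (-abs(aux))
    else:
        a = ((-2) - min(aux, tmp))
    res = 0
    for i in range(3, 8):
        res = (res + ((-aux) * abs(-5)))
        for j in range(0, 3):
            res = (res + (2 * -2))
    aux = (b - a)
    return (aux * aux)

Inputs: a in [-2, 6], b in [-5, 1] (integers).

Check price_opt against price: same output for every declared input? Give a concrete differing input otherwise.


Consider the input a=-2, b=1.
price: tmp = -4; aux = -1; ((-(tmp * a)) > min(b, -6)) -> false; a = 2; res = 0; [i=3]; res = 5; [j=0]; res = 1; [j=1]; res = -3; [j=2]; res = -7; [i=4]; res = -2; [j=0]; res = -6; [j=1]; res = -10; [j=2]; res = -14; [i=5]; res = -9; [j=0]; res = -13; [j=1]; res = -17; [j=2]; res = -21; [i=6]; res = -16; [j=0]; res = -20; [j=1]; res = -24; [j=2]; res = -28; [i=7]; res = -23; [j=0]; res = -27; [j=1]; res = -31; [j=2]; res = -35; aux = -1; return 1
price_opt: tmp = -4; aux = -1; (not (min(b, -6) >= (-(tmp * a)))) -> false; a = 3; res = 0; [i=3]; res = 5; [j=0]; res = 1; [j=1]; res = -3; [j=2]; res = -7; [i=4]; res = -2; [j=0]; res = -6; [j=1]; res = -10; [j=2]; res = -14; [i=5]; res = -9; [j=0]; res = -13; [j=1]; res = -17; [j=2]; res = -21; [i=6]; res = -16; [j=0]; res = -20; [j=1]; res = -24; [j=2]; res = -28; [i=7]; res = -23; [j=0]; res = -27; [j=1]; res = -31; [j=2]; res = -35; aux = -2; return 4
1 against 4: the behavior changed.
verdict: not equivalent; witness: a=-2, b=1


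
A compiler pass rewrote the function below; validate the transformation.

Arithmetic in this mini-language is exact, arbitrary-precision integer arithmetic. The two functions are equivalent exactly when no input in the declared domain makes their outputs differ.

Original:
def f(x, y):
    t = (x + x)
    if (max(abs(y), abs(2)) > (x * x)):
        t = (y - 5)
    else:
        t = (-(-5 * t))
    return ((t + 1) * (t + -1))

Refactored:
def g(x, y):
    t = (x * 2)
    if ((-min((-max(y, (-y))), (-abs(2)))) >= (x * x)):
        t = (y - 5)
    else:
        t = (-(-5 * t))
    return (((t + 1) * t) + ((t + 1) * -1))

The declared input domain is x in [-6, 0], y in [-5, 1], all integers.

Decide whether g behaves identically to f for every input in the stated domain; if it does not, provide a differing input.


Consider the input x=-2, y=-4.
f: t becomes -4; next (max(abs(y), abs(2)) > (x * x)) evaluates to false; next t becomes -20; next final value 399
g: t becomes -4; next ((-min((-max(y, (-y))), (-abs(2)))) >= (x * x)) evaluates to true; next t becomes -9; next final value 80
399 and 80 differ, so these are not the same function on this domain.
verdict: not equivalent; witness: x=-2, y=-4


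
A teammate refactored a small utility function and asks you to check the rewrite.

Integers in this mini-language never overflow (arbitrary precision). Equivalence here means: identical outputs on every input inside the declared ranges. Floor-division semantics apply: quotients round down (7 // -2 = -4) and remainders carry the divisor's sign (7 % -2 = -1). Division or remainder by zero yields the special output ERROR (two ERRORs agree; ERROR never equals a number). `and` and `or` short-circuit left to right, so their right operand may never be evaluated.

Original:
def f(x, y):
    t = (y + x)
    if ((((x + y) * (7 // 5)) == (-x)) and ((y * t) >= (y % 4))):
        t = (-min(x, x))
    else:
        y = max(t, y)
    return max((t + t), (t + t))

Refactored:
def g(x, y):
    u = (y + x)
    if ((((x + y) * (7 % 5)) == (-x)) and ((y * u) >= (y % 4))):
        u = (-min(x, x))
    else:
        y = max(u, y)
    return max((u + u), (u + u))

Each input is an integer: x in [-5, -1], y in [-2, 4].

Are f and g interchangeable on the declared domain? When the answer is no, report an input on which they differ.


Consider the input x=-2, y=3.
f: t=1, then ((((x + y) * (7 // 5)) == (-x)) and ((y * t) >= (y % 4))) is false, then y=3, then returns 2
g: u=1, then ((((x + y) * (7 % 5)) == (-x)) and ((y * u) >= (y % 4))) is true, then u=2, then returns 4
2 against 4: the behavior changed.
verdict: not equivalent; witness: x=-2, y=3


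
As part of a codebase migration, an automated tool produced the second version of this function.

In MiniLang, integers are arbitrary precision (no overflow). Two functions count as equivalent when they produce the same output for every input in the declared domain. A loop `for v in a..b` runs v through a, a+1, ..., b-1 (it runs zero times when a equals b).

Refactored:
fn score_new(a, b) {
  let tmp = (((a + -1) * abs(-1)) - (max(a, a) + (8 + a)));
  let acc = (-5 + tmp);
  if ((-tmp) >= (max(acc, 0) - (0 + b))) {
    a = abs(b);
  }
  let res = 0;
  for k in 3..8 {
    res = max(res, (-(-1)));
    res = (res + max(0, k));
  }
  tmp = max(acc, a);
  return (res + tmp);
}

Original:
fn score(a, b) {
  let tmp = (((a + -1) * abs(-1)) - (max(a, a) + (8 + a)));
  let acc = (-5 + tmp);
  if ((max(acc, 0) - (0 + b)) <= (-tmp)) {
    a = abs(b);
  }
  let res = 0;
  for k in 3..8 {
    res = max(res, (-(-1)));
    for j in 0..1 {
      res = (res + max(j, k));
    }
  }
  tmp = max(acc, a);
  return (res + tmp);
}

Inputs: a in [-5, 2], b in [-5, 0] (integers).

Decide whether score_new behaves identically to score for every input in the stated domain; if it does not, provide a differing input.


Equivalent — the differences include loop structure differs; local variable names differ; statement counts differ; comparison usage differs; constant usage differs, yet no declared input distinguishes the two.
Spot check at a=0, b=-2 — score: tmp=-9, then acc=-14, then ((max(acc, 0) - (0 + b)) <= (-tmp)) is true, then a=2, then res=0, then (k=3), then res=1, then (j=0), then res=4, then (k=4), then res=4, then (j=0), then res=8, then (k=5), then res=8, then (j=0), then res=13, then (k=6), then res=13, then (j=0), then res=19, then (k=7), then res=19, then (j=0), then res=26, then tmp=2, then returns 28. score_new: tmp=-9, then acc=-14, then ((-tmp) >= (max(acc, 0) - (0 + b))) is true, then a=2, then res=0, then (k=3), then res=1, then res=4, then (k=4), then res=4, then res=8, then (k=5), then res=8, then res=13, then (k=6), then res=13, then res=19, then (k=7), then res=19, then res=26, then tmp=2, then returns 28. Both give 28.
Sweeping the whole domain (48 inputs) finds no disagreement.
verdict: equivalent


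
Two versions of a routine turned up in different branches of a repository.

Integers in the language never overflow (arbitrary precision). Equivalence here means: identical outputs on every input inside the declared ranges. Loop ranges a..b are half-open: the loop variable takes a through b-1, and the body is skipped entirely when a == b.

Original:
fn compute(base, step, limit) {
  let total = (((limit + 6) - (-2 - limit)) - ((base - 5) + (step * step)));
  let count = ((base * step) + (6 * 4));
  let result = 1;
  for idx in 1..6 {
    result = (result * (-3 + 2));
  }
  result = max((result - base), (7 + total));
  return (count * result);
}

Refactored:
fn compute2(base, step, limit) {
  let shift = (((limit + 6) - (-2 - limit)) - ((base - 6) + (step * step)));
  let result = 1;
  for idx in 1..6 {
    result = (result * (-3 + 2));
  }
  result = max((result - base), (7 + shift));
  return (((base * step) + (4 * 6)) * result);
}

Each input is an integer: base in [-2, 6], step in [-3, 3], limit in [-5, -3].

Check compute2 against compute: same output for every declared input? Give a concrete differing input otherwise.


The rewrite breaks on base=-2, step=-3, limit=-5, where the results are 90 and 120.
compute: total := -4 | count := 30 | result := 1 | iter idx=1: | result := -1 | iter idx=2: | result := 1 | iter idx=3: | result := -1 | iter idx=4: | result := 1 | iter idx=5: | result := -1 | result := 3 | result 90
compute2: shift := -3 | result := 1 | iter idx=1: | result := -1 | iter idx=2: | result := 1 | iter idx=3: | result := -1 | iter idx=4: | result := 1 | iter idx=5: | result := -1 | result := 4 | result 120
verdict: not equivalent; witness: base=-2, step=-3, limit=-5


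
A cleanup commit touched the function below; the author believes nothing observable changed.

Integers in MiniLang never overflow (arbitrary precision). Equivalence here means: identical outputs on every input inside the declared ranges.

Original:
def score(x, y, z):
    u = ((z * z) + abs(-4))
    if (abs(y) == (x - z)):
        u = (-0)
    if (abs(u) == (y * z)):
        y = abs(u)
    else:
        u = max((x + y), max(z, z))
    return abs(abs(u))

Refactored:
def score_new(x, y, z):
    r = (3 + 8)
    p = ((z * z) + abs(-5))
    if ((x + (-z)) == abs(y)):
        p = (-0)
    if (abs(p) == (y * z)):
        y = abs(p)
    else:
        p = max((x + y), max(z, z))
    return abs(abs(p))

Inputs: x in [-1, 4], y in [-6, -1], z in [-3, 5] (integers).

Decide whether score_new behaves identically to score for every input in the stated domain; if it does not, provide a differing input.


These are not equivalent — on x=-1, y=-6, z=-1 the outputs split (1 vs 6).
score: u=5, then (abs(y) == (x - z)) is false, then (abs(u) == (y * z)) is false, then u=-1, then returns 1
score_new: r=11, then p=6, then ((x + (-z)) == abs(y)) is false, then (abs(p) == (y * z)) is true, then y=6, then returns 6
verdict: not equivalent; witness: x=-1, y=-6, z=-1


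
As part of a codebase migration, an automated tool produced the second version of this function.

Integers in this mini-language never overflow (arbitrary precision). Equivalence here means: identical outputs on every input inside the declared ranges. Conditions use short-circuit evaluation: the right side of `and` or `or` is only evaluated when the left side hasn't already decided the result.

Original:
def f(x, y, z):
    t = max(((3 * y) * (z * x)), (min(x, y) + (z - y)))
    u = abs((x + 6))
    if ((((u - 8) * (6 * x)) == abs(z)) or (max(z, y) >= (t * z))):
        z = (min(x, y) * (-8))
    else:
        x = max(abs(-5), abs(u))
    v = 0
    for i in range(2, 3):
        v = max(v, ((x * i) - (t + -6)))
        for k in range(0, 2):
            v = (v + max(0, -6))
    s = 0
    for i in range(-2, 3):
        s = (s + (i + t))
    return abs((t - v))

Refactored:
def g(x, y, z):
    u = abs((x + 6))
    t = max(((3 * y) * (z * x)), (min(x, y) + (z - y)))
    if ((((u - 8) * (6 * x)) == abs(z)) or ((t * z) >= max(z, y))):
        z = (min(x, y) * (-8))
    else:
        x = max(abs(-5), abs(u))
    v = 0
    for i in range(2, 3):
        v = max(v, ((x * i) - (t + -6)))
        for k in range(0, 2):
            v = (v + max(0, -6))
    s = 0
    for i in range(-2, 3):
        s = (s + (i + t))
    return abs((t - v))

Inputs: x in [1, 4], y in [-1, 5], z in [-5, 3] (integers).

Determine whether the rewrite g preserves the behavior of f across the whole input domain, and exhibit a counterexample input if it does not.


Take x=1, y=-1, z=-5.
f: t becomes 15; next u becomes 7; next ((((u - 8) * (6 * x)) == abs(z)) or (max(z, y) >= (t * z))) evaluates to true; next z becomes 8; next v becomes 0; next at i=2:; next v becomes 0; next at k=0:; next v becomes 0; next at k=1:; next v becomes 0; next s becomes 0; next at i=-2:; next s becomes 13; next at i=-1:; next s becomes 27; next at i=0:; next s becomes 42; next at i=1:; next s becomes 58; next at i=2:; next s becomes 75; next final value 15
g: u becomes 7; next t becomes 15; next ((((u - 8) * (6 * x)) == abs(z)) or ((t * z) >= max(z, y))) evaluates to false; next x becomes 7; next v becomes 0; next at i=2:; next v becomes 5; next at k=0:; next v becomes 5; next at k=1:; next v becomes 5; next s becomes 0; next at i=-2:; next s becomes 13; next at i=-1:; next s becomes 27; next at i=0:; next s becomes 42; next at i=1:; next s becomes 58; next at i=2:; next s becomes 75; next final value 10
15 against 10: the behavior changed.
verdict: not equivalent; witness: x=1, y=-1, z=-5


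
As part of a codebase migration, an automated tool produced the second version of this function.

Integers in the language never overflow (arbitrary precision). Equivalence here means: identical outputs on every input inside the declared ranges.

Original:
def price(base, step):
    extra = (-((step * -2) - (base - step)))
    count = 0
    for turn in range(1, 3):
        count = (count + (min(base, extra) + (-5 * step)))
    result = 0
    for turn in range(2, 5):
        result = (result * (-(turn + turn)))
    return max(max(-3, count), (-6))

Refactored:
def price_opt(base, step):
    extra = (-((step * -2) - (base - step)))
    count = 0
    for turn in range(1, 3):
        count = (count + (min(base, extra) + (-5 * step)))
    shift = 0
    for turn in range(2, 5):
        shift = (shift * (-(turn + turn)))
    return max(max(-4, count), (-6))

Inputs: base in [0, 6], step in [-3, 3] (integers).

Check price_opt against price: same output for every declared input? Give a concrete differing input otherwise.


Run the pair on base=0, step=1.
price: extra=1, then count=0, then (turn=1), then count=-5, then (turn=2), then count=-10, then result=0, then (turn=2), then result=0, then (turn=3), then result=0, then (turn=4), then result=0, then returns -3
price_opt: extra=1, then count=0, then (turn=1), then count=-5, then (turn=2), then count=-10, then shift=0, then (turn=2), then shift=0, then (turn=3), then shift=0, then (turn=4), then shift=0, then returns -4
-3 vs -4 — the two versions disagree here.
verdict: not equivalent; witness: base=0, step=1


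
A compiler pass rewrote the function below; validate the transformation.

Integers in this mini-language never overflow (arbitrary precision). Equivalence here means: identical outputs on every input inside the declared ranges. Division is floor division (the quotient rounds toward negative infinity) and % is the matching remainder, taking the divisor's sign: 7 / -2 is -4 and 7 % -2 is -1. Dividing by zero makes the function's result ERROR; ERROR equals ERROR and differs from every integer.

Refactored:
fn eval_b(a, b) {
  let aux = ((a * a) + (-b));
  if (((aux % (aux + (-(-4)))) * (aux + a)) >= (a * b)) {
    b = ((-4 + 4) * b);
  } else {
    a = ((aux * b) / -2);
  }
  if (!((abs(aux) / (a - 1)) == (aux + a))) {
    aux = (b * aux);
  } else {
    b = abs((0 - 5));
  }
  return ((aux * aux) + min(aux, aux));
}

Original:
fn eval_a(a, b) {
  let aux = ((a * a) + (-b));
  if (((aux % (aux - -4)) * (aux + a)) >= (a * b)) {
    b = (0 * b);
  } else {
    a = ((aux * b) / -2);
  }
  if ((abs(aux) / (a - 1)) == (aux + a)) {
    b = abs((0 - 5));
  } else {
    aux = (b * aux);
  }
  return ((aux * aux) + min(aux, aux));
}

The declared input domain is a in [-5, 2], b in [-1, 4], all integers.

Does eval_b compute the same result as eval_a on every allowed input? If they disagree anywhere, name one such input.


Reading the diff, among the changes: arithmetic usage differs; constant usage differs; boolean connective usage differs.
One worked example (a=1, b=-1) — eval_a: aux = 2; (((aux % (aux - -4)) * (aux + a)) >= (a * b)) -> true; b = 0; division by zero -> ERROR; eval_b: aux = 2; (((aux % (aux + (-(-4)))) * (aux + a)) >= (a * b)) -> true; b = 0; division by zero -> ERROR; agreement on ERROR.
An exhaustive pass over the 48 declared inputs shows identical outputs.
verdict: equivalent


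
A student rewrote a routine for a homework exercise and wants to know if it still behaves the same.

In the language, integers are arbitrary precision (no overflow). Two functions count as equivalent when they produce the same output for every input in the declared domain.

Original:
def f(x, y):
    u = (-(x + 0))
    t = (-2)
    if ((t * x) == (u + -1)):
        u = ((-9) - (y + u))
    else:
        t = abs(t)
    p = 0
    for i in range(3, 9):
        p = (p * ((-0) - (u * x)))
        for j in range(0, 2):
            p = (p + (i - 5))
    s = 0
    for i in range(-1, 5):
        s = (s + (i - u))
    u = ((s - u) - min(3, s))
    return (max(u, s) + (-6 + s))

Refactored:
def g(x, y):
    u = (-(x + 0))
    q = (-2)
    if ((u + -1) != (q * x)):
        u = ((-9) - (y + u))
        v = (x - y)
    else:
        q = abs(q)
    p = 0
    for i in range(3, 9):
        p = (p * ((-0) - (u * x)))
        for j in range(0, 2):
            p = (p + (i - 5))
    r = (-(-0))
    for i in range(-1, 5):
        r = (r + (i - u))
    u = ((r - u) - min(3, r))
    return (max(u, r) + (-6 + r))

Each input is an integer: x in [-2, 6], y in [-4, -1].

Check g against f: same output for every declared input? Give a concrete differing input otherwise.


Consider the input x=-2, y=-4.
f: u=2, then t=-2, then ((t * x) == (u + -1)) is false, then t=2, then p=0, then (i=3), then p=0, then (j=0), then p=-2, then (j=1), then p=-4, then (i=4), then p=-16, then (j=0), then p=-17, then (j=1), then p=-18, then (i=5), then p=-72, then (j=0), then p=-72, then (j=1), then p=-72, then (i=6), then p=-288, then (j=0), then p=-287, then (j=1), then p=-286, then (i=7), then p=-1144, then (j=0), then p=-1142, then (j=1), then p=-1140, then (i=8), then p=-4560, then (j=0), then p=-4557, then (j=1), then p=-4554, then s=0, then (i=-1), then s=-3, then (i=0), then s=-5, then (i=1), then s=-6, then (i=2), then s=-6, then (i=3), then s=-5, then (i=4), then s=-3, then u=-2, then returns -11
g: u=2, then q=-2, then ((u + -1) != (q * x)) is true, then u=-7, then v=2, then p=0, then (i=3), then p=0, then (j=0), then p=-2, then (j=1), then p=-4, then (i=4), then p=56, then (j=0), then p=55, then (j=1), then p=54, then (i=5), then p=-756, then (j=0), then p=-756, then (j=1), then p=-756, then (i=6), then p=10584, then (j=0), then p=10585, then (j=1), then p=10586, then (i=7), then p=-148204, then (j=0), then p=-148202, then (j=1), then p=-148200, then (i=8), then p=2074800, then (j=0), then p=2074803, then (j=1), then p=2074806, then r=0, then (i=-1), then r=6, then (i=0), then r=13, then (i=1), then r=21, then (i=2), then r=30, then (i=3), then r=40, then (i=4), then r=51, then u=55, then returns 100
-11 vs 100 — the two versions disagree here.
verdict: not equivalent; witness: x=-2, y=-4
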